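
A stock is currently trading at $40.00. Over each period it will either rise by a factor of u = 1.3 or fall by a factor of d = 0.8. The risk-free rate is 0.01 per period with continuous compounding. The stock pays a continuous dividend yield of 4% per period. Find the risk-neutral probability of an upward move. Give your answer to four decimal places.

p = 0.3409

Per-period risk-free factor R = e^0.01 = 1.0101; dividend-adjusted growth = e^(0.01−0.04) = 0.9704.
Risk-neutral probability p = (0.9704 − 0.8)/(1.3 − 0.8) = 0.1704/0.5000 = 0.3409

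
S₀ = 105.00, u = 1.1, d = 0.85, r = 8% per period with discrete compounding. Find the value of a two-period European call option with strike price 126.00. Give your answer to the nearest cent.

Risk-neutral probability p = (1 + 0.08 − 0.85)/(1.1 − 0.85) = 0.2300/0.2500 = 0.9200
Terminal stock prices: S_uu = 127.1, S_ud = 98.18, S_dd = 75.86
Terminal payoffs (S − K): max(1.05, 0) = 1.05, max(-27.82, 0) = 0, max(-50.14, 0) = 0
Node u (S = 115.5): V_u = 1/1.08·[0.9200·1.0500 + 0.0800·0.0000] = 0.8944
Node d (S = 89.25): V_d = 1/1.08·[0.9200·0.0000 + 0.0800·0.0000] = 0.0000
Node 0 (S = 105): V_0 = 1/1.08·[0.9200·0.8944 + 0.0800·0.0000] = 0.7619

0.76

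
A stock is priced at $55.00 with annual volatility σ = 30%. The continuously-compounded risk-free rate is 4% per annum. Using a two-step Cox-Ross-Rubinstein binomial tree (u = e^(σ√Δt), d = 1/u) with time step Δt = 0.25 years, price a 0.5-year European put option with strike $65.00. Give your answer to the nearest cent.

$10.94

CRR parameters: u = e^(σ√Δt) = e^(0.3·√0.25) = 1.1618, d = 1/u = 0.8607
Per-period rate: rΔt = 0.04·0.25 = 0.01, so R = e^0.01 = 1.0101
Risk-neutral probability p = (e^0.01 − 0.8607)/(1.1618 − 0.8607) = 0.1493/0.3011 = 0.4959
Terminal stock prices: S_uu = 74.24, S_ud = 55, S_dd = 40.75
Terminal payoffs (K − S): max(-9.242, 0) = 0, max(10, 0) = 10, max(24.25, 0) = 24.25
Node u (S = 63.9): V_u = e^(−0.01)·[0.4959·0.0000 + 0.5041·10.0000] = 4.9904
Node d (S = 47.34): V_d = e^(−0.01)·[0.4959·10.0000 + 0.5041·24.2550] = 17.0143
Node 0 (S = 55): V_0 = e^(−0.01)·[0.4959·4.9904 + 0.5041·17.0143] = 10.9411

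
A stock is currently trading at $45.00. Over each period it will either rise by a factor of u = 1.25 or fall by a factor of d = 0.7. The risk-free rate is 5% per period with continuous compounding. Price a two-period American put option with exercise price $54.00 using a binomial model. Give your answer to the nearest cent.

$10.79

Risk-neutral probability p = (e^0.05 − 0.7)/(1.25 − 0.7) = 0.3513/0.5500 = 0.6387
Terminal stock prices: S_uu = 70.31, S_ud = 39.38, S_dd = 22.05
Terminal payoffs (K − S): max(-16.31, 0) = 0, max(14.62, 0) = 14.62, max(31.95, 0) = 31.95
Node u (S = 56.25): continuation = e^(−0.05)·[0.6387·0.0000 + 0.3613·14.6250] = 5.0267; exercise value = 0.0000 ≤ continuation, so V_u = 5.0267
Node d (S = 31.5): continuation = e^(−0.05)·[0.6387·14.6250 + 0.3613·31.9500] = 19.8664; exercise value = 22.5000 > continuation, so V_d = 22.5000 (exercise)
Node 0 (S = 45): continuation = e^(−0.05)·[0.6387·5.0267 + 0.3613·22.5000] = 10.7872; exercise value = 9.0000 ≤ continuation, so V_0 = 10.7872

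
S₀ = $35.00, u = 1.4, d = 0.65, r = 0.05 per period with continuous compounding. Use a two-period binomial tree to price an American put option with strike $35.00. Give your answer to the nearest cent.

$6.13

Risk-neutral probability p = (e^0.05 − 0.65)/(1.4 − 0.65) = 0.4013/0.7500 = 0.5350
Terminal stock prices: S_uu = 68.6, S_ud = 31.85, S_dd = 14.79
Terminal payoffs (K − S): max(-33.6, 0) = 0, max(3.15, 0) = 3.15, max(20.21, 0) = 20.21
Node u (S = 49): continuation = e^(−0.05)·[0.5350·0.0000 + 0.4650·3.1500] = 1.3932; exercise value = 0.0000 ≤ continuation, so V_u = 1.3932
Node d (S = 22.75): continuation = e^(−0.05)·[0.5350·3.1500 + 0.4650·20.2125] = 10.5430; exercise value = 12.2500 > continuation, so V_d = 12.2500 (exercise)
Node 0 (S = 35): continuation = e^(−0.05)·[0.5350·1.3932 + 0.4650·12.2500] = 6.1272; exercise value = 0.0000 ≤ continuation, so V_0 = 6.1272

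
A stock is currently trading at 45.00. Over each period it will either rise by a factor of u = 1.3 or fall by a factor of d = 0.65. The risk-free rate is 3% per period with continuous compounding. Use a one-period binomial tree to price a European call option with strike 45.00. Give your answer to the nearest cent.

Risk-neutral probability p = (e^0.03 − 0.65)/(1.3 − 0.65) = 0.3805/0.6500 = 0.5853
Terminal stock prices: S_u = 58.5, S_d = 29.25
Terminal payoffs (S − K): max(13.5, 0) = 13.5, max(-15.75, 0) = 0
Node 0 (S = 45): V_0 = e^(−0.03)·[0.5853·13.5000 + 0.4147·0.0000] = 7.6682

7.67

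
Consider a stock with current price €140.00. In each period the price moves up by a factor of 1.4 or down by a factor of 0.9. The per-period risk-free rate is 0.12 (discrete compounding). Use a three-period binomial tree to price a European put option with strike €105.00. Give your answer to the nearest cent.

Risk-neutral probability p = (1 + 0.12 − 0.9)/(1.4 − 0.9) = 0.2200/0.5000 = 0.4400
Terminal stock prices: S_uuu = 384.2, S_uud = 247, S_udd = 158.8, S_ddd = 102.1
Terminal payoffs (K − S): max(-279.2, 0) = 0, max(-142, 0) = 0, max(-53.76, 0) = 0, max(2.94, 0) = 2.94
Node uu (S = 274.4): V_uu = 1/1.12·[0.4400·0.0000 + 0.5600·0.0000] = 0.0000
Node ud (S = 176.4): V_ud = 1/1.12·[0.4400·0.0000 + 0.5600·0.0000] = 0.0000
Node dd (S = 113.4): V_dd = 1/1.12·[0.4400·0.0000 + 0.5600·2.9400] = 1.4700
Node u (S = 196): V_u = 1/1.12·[0.4400·0.0000 + 0.5600·0.0000] = 0.0000
Node d (S = 126): V_d = 1/1.12·[0.4400·0.0000 + 0.5600·1.4700] = 0.7350
Node 0 (S = 140): V_0 = 1/1.12·[0.4400·0.0000 + 0.5600·0.7350] = 0.3675

€0.37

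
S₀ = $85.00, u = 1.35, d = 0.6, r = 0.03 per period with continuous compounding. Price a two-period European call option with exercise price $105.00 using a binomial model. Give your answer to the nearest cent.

$15.48

Risk-neutral probability p = (e^0.03 − 0.6)/(1.35 − 0.6) = 0.4305/0.7500 = 0.5739
Terminal stock prices: S_uu = 154.9, S_ud = 68.85, S_dd = 30.6
Terminal payoffs (S − K): max(49.91, 0) = 49.91, max(-36.15, 0) = 0, max(-74.4, 0) = 0
Node u (S = 114.8): V_u = e^(−0.03)·[0.5739·49.9125 + 0.4261·0.0000] = 27.8001
Node d (S = 51): V_d = e^(−0.03)·[0.5739·0.0000 + 0.4261·0.0000] = 0.0000
Node 0 (S = 85): V_0 = e^(−0.03)·[0.5739·27.8001 + 0.4261·0.0000] = 15.4840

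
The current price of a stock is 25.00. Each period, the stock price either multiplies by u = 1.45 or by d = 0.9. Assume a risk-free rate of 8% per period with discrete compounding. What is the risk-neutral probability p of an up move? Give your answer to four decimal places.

Risk-neutral probability p = (1 + 0.08 − 0.9)/(1.45 − 0.9) = 0.1800/0.5500 = 0.3273

p = 0.3273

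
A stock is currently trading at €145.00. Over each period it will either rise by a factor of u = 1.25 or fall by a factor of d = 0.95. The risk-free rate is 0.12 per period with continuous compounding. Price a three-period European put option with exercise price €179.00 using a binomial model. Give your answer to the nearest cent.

Risk-neutral probability p = (e^0.12 − 0.95)/(1.25 − 0.95) = 0.1775/0.3000 = 0.5917
Terminal stock prices: S_uuu = 283.2, S_uud = 215.2, S_udd = 163.6, S_ddd = 124.3
Terminal payoffs (K − S): max(-104.2, 0) = 0, max(-36.23, 0) = 0, max(15.42, 0) = 15.42, max(54.68, 0) = 54.68
Node uu (S = 226.6): V_uu = e^(−0.12)·[0.5917·0.0000 + 0.4083·0.0000] = 0.0000
Node ud (S = 172.2): V_ud = e^(−0.12)·[0.5917·0.0000 + 0.4083·15.4219] = 5.5853
Node dd (S = 130.9): V_dd = e^(−0.12)·[0.5917·15.4219 + 0.4083·54.6806] = 27.8963
Node u (S = 181.2): V_u = e^(−0.12)·[0.5917·0.0000 + 0.4083·5.5853] = 2.0228
Node d (S = 137.8): V_d = e^(−0.12)·[0.5917·5.5853 + 0.4083·27.8963] = 13.0341
Node 0 (S = 145): V_0 = e^(−0.12)·[0.5917·2.0228 + 0.4083·13.0341] = 5.7820

€5.78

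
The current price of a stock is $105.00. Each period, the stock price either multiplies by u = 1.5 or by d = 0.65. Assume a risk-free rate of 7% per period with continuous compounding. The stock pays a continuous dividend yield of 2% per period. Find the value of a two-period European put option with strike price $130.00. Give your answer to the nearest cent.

Per-period risk-free factor R = e^0.07 = 1.0725; dividend-adjusted growth = e^(0.07−0.02) = 1.0513.
Risk-neutral probability p = (1.0513 − 0.65)/(1.5 − 0.65) = 0.4013/0.8500 = 0.4721
Terminal stock prices: S_uu = 236.2, S_ud = 102.4, S_dd = 44.36
Terminal payoffs (K − S): max(-106.2, 0) = 0, max(27.62, 0) = 27.62, max(85.64, 0) = 85.64
Node u (S = 157.5): V_u = e^(−0.07)·[0.4721·0.0000 + 0.5279·27.6250] = 13.5977
Node d (S = 68.25): V_d = e^(−0.07)·[0.4721·27.6250 + 0.5279·85.6375] = 54.3126
Node 0 (S = 105): V_0 = e^(−0.07)·[0.4721·13.5977 + 0.5279·54.3126] = 32.7194

$32.72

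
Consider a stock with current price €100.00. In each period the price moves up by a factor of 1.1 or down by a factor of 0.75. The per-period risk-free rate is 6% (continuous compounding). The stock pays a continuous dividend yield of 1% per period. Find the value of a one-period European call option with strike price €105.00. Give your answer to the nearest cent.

€4.05

Per-period risk-free factor R = e^0.06 = 1.0618; dividend-adjusted growth = e^(0.06−0.01) = 1.0513.
Risk-neutral probability p = (1.0513 − 0.75)/(1.1 − 0.75) = 0.3013/0.3500 = 0.8608
Terminal stock prices: S_u = 110, S_d = 75
Terminal payoffs (S − K): max(5, 0) = 5, max(-30, 0) = 0
Node 0 (S = 100): V_0 = e^(−0.06)·[0.8608·5.0000 + 0.1392·0.0000] = 4.0532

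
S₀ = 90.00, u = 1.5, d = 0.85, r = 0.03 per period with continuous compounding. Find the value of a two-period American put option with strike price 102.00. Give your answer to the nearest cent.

Risk-neutral probability p = (e^0.03 − 0.85)/(1.5 − 0.85) = 0.1805/0.6500 = 0.2776
Terminal stock prices: S_uu = 202.5, S_ud = 114.8, S_dd = 65.02
Terminal payoffs (K − S): max(-100.5, 0) = 0, max(-12.75, 0) = 0, max(36.98, 0) = 36.98
Node u (S = 135): continuation = e^(−0.03)·[0.2776·0.0000 + 0.7224·0.0000] = 0.0000; exercise value = 0.0000 ≤ continuation, so V_u = 0.0000
Node d (S = 76.5): continuation = e^(−0.03)·[0.2776·0.0000 + 0.7224·36.9750] = 25.9205; exercise value = 25.5000 ≤ continuation, so V_d = 25.9205
Node 0 (S = 90): continuation = e^(−0.03)·[0.2776·0.0000 + 0.7224·25.9205] = 18.1710; exercise value = 12.0000 ≤ continuation, so V_0 = 18.1710

18.17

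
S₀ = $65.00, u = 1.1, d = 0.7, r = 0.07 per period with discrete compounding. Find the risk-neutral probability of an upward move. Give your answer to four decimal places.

Risk-neutral probability p = (1 + 0.07 − 0.7)/(1.1 − 0.7) = 0.3700/0.4000 = 0.9250

p = 0.9250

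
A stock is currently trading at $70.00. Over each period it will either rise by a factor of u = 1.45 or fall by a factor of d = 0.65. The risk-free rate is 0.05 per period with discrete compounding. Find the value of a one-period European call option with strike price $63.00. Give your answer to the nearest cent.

$18.33

Risk-neutral probability p = (1 + 0.05 − 0.65)/(1.45 − 0.65) = 0.4000/0.8000 = 0.5000
Terminal stock prices: S_u = 101.5, S_d = 45.5
Terminal payoffs (S − K): max(38.5, 0) = 38.5, max(-17.5, 0) = 0
Node 0 (S = 70): V_0 = 1/1.05·[0.5000·38.5000 + 0.5000·0.0000] = 18.3333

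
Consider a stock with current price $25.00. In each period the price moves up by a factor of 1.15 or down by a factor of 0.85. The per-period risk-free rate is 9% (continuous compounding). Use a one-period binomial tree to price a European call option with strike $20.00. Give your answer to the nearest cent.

$6.72

Risk-neutral probability p = (e^0.09 − 0.85)/(1.15 − 0.85) = 0.2442/0.3000 = 0.8139
Terminal stock prices: S_u = 28.75, S_d = 21.25
Terminal payoffs (S − K): max(8.75, 0) = 8.75, max(1.25, 0) = 1.25
Node 0 (S = 25): V_0 = e^(−0.09)·[0.8139·8.7500 + 0.1861·1.2500] = 6.7214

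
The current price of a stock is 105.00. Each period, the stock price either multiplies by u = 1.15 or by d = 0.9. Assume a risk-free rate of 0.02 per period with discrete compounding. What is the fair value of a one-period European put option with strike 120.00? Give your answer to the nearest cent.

Risk-neutral probability p = (1 + 0.02 − 0.9)/(1.15 − 0.9) = 0.1200/0.2500 = 0.4800
Terminal stock prices: S_u = 120.7, S_d = 94.5
Terminal payoffs (K − S): max(-0.75, 0) = 0, max(25.5, 0) = 25.5
Node 0 (S = 105): V_0 = 1/1.02·[0.4800·0.0000 + 0.5200·25.5000] = 13.0000

13.00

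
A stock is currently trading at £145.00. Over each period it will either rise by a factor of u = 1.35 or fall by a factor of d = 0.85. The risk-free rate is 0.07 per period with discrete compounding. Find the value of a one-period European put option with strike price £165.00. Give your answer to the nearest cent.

Risk-neutral probability p = (1 + 0.07 − 0.85)/(1.35 − 0.85) = 0.2200/0.5000 = 0.4400
Terminal stock prices: S_u = 195.8, S_d = 123.2
Terminal payoffs (K − S): max(-30.75, 0) = 0, max(41.75, 0) = 41.75
Node 0 (S = 145): V_0 = 1/1.07·[0.4400·0.0000 + 0.5600·41.7500] = 21.8505

£21.85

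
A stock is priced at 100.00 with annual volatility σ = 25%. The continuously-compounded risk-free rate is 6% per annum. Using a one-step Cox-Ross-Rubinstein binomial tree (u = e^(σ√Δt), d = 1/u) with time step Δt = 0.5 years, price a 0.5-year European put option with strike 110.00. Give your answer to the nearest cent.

11.66

CRR parameters: u = e^(σ√Δt) = e^(0.25·√0.5) = 1.1934, d = 1/u = 0.8380
Per-period rate: rΔt = 0.06·0.5 = 0.03, so R = e^0.03 = 1.0305
Risk-neutral probability p = (e^0.03 − 0.8380)/(1.1934 − 0.8380) = 0.1925/0.3554 = 0.5416
Terminal stock prices: S_u = 119.3, S_d = 83.8
Terminal payoffs (K − S): max(-9.336, 0) = 0, max(26.2, 0) = 26.2
Node 0 (S = 100): V_0 = e^(−0.03)·[0.5416·0.0000 + 0.4584·26.2033] = 11.6563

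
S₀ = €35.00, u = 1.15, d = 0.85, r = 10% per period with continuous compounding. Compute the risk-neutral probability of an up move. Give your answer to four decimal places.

p = 0.8506

Risk-neutral probability p = (e^0.1 − 0.85)/(1.15 − 0.85) = 0.2552/0.3000 = 0.8506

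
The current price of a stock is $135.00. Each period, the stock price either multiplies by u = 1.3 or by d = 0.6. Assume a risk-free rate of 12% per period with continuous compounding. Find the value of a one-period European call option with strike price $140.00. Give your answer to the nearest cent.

$23.73

Risk-neutral probability p = (e^0.12 − 0.6)/(1.3 − 0.6) = 0.5275/0.7000 = 0.7536
Terminal stock prices: S_u = 175.5, S_d = 81
Terminal payoffs (S − K): max(35.5, 0) = 35.5, max(-59, 0) = 0
Node 0 (S = 135): V_0 = e^(−0.12)·[0.7536·35.5000 + 0.2464·0.0000] = 23.7266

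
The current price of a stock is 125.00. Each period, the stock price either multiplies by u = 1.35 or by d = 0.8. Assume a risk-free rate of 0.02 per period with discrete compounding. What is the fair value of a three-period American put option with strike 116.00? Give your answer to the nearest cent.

Risk-neutral probability p = (1 + 0.02 − 0.8)/(1.35 − 0.8) = 0.2200/0.5500 = 0.4000
Terminal stock prices: S_uuu = 307.5, S_uud = 182.3, S_udd = 108, S_ddd = 64
Terminal payoffs (K − S): max(-191.5, 0) = 0, max(-66.25, 0) = 0, max(8, 0) = 8, max(52, 0) = 52
Node uu (S = 227.8): continuation = 1/1.02·[0.4000·0.0000 + 0.6000·0.0000] = 0.0000; exercise value = 0.0000 ≤ continuation, so V_uu = 0.0000
Node ud (S = 135): continuation = 1/1.02·[0.4000·0.0000 + 0.6000·8.0000] = 4.7059; exercise value = 0.0000 ≤ continuation, so V_ud = 4.7059
Node dd (S = 80): continuation = 1/1.02·[0.4000·8.0000 + 0.6000·52.0000] = 33.7255; exercise value = 36.0000 > continuation, so V_dd = 36.0000 (exercise)
Node u (S = 168.8): continuation = 1/1.02·[0.4000·0.0000 + 0.6000·4.7059] = 2.7682; exercise value = 0.0000 ≤ continuation, so V_u = 2.7682
Node d (S = 100): continuation = 1/1.02·[0.4000·4.7059 + 0.6000·36.0000] = 23.0219; exercise value = 16.0000 ≤ continuation, so V_d = 23.0219
Node 0 (S = 125): continuation = 1/1.02·[0.4000·2.7682 + 0.6000·23.0219] = 14.6279; exercise value = 0.0000 ≤ continuation, so V_0 = 14.6279

14.63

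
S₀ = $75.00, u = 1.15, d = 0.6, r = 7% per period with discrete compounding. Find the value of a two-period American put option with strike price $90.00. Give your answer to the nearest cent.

Risk-neutral probability p = (1 + 0.07 − 0.6)/(1.15 − 0.6) = 0.4700/0.5500 = 0.8545
Terminal stock prices: S_uu = 99.19, S_ud = 51.75, S_dd = 27
Terminal payoffs (K − S): max(-9.187, 0) = 0, max(38.25, 0) = 38.25, max(63, 0) = 63
Node u (S = 86.25): continuation = 1/1.07·[0.8545·0.0000 + 0.1455·38.2500] = 5.1997; exercise value = 3.7500 ≤ continuation, so V_u = 5.1997
Node d (S = 45): continuation = 1/1.07·[0.8545·38.2500 + 0.1455·63.0000] = 39.1121; exercise value = 45.0000 > continuation, so V_d = 45.0000 (exercise)
Node 0 (S = 75): continuation = 1/1.07·[0.8545·5.1997 + 0.1455·45.0000] = 10.2699; exercise value = 15.0000 > continuation, so V_0 = 15.0000 (exercise)

$15.00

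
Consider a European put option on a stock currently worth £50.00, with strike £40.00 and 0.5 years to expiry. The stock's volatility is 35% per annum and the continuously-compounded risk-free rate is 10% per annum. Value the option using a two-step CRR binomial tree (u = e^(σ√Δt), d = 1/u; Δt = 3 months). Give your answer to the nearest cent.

£1.01

CRR parameters: u = e^(σ√Δt) = e^(0.35·√0.25) = 1.1912, d = 1/u = 0.8395
Per-period rate: rΔt = 0.1·0.25 = 0.025, so R = e^0.025 = 1.0253
Risk-neutral probability p = (e^0.025 − 0.8395)/(1.1912 − 0.8395) = 0.1859/0.3518 = 0.5283
Terminal stock prices: S_uu = 70.95, S_ud = 50, S_dd = 35.23
Terminal payoffs (K − S): max(-30.95, 0) = 0, max(-10, 0) = 0, max(4.766, 0) = 4.766
Node u (S = 59.56): V_u = e^(−0.025)·[0.5283·0.0000 + 0.4717·0.0000] = 0.0000
Node d (S = 41.97): V_d = e^(−0.025)·[0.5283·0.0000 + 0.4717·4.7656] = 2.1923
Node 0 (S = 50): V_0 = e^(−0.025)·[0.5283·0.0000 + 0.4717·2.1923] = 1.0085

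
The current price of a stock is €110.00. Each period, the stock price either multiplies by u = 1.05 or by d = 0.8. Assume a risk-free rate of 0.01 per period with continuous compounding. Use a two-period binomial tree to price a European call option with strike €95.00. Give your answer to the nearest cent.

Risk-neutral probability p = (e^0.01 − 0.8)/(1.05 − 0.8) = 0.2101/0.2500 = 0.8402
Terminal stock prices: S_uu = 121.3, S_ud = 92.4, S_dd = 70.4
Terminal payoffs (S − K): max(26.28, 0) = 26.28, max(-2.6, 0) = 0, max(-24.6, 0) = 0
Node u (S = 115.5): V_u = e^(−0.01)·[0.8402·26.2750 + 0.1598·0.0000] = 21.8566
Node d (S = 88): V_d = e^(−0.01)·[0.8402·0.0000 + 0.1598·0.0000] = 0.0000
Node 0 (S = 110): V_0 = e^(−0.01)·[0.8402·21.8566 + 0.1598·0.0000] = 18.1812

€18.18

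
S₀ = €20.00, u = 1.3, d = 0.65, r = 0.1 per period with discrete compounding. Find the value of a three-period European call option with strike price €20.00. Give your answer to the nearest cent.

€6.62

Risk-neutral probability p = (1 + 0.1 − 0.65)/(1.3 − 0.65) = 0.4500/0.6500 = 0.6923
Terminal stock prices: S_uuu = 43.94, S_uud = 21.97, S_udd = 10.99, S_ddd = 5.492
Terminal payoffs (S − K): max(23.94, 0) = 23.94, max(1.97, 0) = 1.97, max(-9.015, 0) = 0, max(-14.51, 0) = 0
Node uu (S = 33.8): V_uu = 1/1.1·[0.6923·23.9400 + 0.3077·1.9700] = 15.6182
Node ud (S = 16.9): V_ud = 1/1.1·[0.6923·1.9700 + 0.3077·0.0000] = 1.2399
Node dd (S = 8.45): V_dd = 1/1.1·[0.6923·0.0000 + 0.3077·0.0000] = 0.0000
Node u (S = 26): V_u = 1/1.1·[0.6923·15.6182 + 0.3077·1.2399] = 10.1764
Node d (S = 13): V_d = 1/1.1·[0.6923·1.2399 + 0.3077·0.0000] = 0.7803
Node 0 (S = 20): V_0 = 1/1.1·[0.6923·10.1764 + 0.3077·0.7803] = 6.6230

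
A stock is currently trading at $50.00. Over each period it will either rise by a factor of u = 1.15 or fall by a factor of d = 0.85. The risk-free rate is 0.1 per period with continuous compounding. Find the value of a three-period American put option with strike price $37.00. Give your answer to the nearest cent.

Risk-neutral probability p = (e^0.1 − 0.85)/(1.15 − 0.85) = 0.2552/0.3000 = 0.8506
Terminal stock prices: S_uuu = 76.04, S_uud = 56.21, S_udd = 41.54, S_ddd = 30.71
Terminal payoffs (K − S): max(-39.04, 0) = 0, max(-19.21, 0) = 0, max(-4.544, 0) = 0, max(6.294, 0) = 6.294
Node uu (S = 66.12): continuation = e^(−0.1)·[0.8506·0.0000 + 0.1494·0.0000] = 0.0000; exercise value = 0.0000 ≤ continuation, so V_uu = 0.0000
Node ud (S = 48.87): continuation = e^(−0.1)·[0.8506·0.0000 + 0.1494·0.0000] = 0.0000; exercise value = 0.0000 ≤ continuation, so V_ud = 0.0000
Node dd (S = 36.12): continuation = e^(−0.1)·[0.8506·0.0000 + 0.1494·6.2938] = 0.8510; exercise value = 0.8750 > continuation, so V_dd = 0.8750 (exercise)
Node u (S = 57.5): continuation = e^(−0.1)·[0.8506·0.0000 + 0.1494·0.0000] = 0.0000; exercise value = 0.0000 ≤ continuation, so V_u = 0.0000
Node d (S = 42.5): continuation = e^(−0.1)·[0.8506·0.0000 + 0.1494·0.8750] = 0.1183; exercise value = 0.0000 ≤ continuation, so V_d = 0.1183
Node 0 (S = 50): continuation = e^(−0.1)·[0.8506·0.0000 + 0.1494·0.1183] = 0.0160; exercise value = 0.0000 ≤ continuation, so V_0 = 0.0160

$0.02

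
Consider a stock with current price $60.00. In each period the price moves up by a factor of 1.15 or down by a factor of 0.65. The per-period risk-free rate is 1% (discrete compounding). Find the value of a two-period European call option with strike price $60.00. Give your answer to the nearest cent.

$9.83

Risk-neutral probability p = (1 + 0.01 − 0.65)/(1.15 − 0.65) = 0.3600/0.5000 = 0.7200
Terminal stock prices: S_uu = 79.35, S_ud = 44.85, S_dd = 25.35
Terminal payoffs (S − K): max(19.35, 0) = 19.35, max(-15.15, 0) = 0, max(-34.65, 0) = 0
Node u (S = 69): V_u = 1/1.01·[0.7200·19.3500 + 0.2800·0.0000] = 13.7941
Node d (S = 39): V_d = 1/1.01·[0.7200·0.0000 + 0.2800·0.0000] = 0.0000
Node 0 (S = 60): V_0 = 1/1.01·[0.7200·13.7941 + 0.2800·0.0000] = 9.8334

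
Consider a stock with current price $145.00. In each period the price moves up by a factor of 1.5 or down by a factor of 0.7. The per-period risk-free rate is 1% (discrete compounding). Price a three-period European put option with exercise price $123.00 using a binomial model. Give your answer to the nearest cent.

Risk-neutral probability p = (1 + 0.01 − 0.7)/(1.5 − 0.7) = 0.3100/0.8000 = 0.3875
Terminal stock prices: S_uuu = 489.4, S_uud = 228.4, S_udd = 106.6, S_ddd = 49.73
Terminal payoffs (K − S): max(-366.4, 0) = 0, max(-105.4, 0) = 0, max(16.43, 0) = 16.43, max(73.27, 0) = 73.27
Node uu (S = 326.2): V_uu = 1/1.01·[0.3875·0.0000 + 0.6125·0.0000] = 0.0000
Node ud (S = 152.2): V_ud = 1/1.01·[0.3875·0.0000 + 0.6125·16.4250] = 9.9607
Node dd (S = 71.05): V_dd = 1/1.01·[0.3875·16.4250 + 0.6125·73.2650] = 50.7322
Node u (S = 217.5): V_u = 1/1.01·[0.3875·0.0000 + 0.6125·9.9607] = 6.0405
Node d (S = 101.5): V_d = 1/1.01·[0.3875·9.9607 + 0.6125·50.7322] = 34.5874
Node 0 (S = 145): V_0 = 1/1.01·[0.3875·6.0405 + 0.6125·34.5874] = 23.2925

$23.29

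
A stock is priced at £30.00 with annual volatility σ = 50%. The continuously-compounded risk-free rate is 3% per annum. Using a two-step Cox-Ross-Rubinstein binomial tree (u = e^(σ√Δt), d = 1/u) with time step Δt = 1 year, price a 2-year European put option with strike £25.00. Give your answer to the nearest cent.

CRR parameters: u = e^(σ√Δt) = e^(0.5·√1) = 1.6487, d = 1/u = 0.6065
Per-period rate: rΔt = 0.03·1 = 0.03, so R = e^0.03 = 1.0305
Risk-neutral probability p = (e^0.03 − 0.6065)/(1.6487 − 0.6065) = 0.4239/1.0422 = 0.4068
Terminal stock prices: S_uu = 81.55, S_ud = 30, S_dd = 11.04
Terminal payoffs (K − S): max(-56.55, 0) = 0, max(-5, 0) = 0, max(13.96, 0) = 13.96
Node u (S = 49.46): V_u = e^(−0.03)·[0.4068·0.0000 + 0.5932·0.0000] = 0.0000
Node d (S = 18.2): V_d = e^(−0.03)·[0.4068·0.0000 + 0.5932·13.9636] = 8.0389
Node 0 (S = 30): V_0 = e^(−0.03)·[0.4068·0.0000 + 0.5932·8.0389] = 4.6280

£4.63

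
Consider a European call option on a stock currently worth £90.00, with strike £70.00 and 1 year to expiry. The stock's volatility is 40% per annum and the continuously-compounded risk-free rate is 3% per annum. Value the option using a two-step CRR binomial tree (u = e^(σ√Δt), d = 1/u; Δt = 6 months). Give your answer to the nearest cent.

CRR parameters: u = e^(σ√Δt) = e^(0.4·√0.5) = 1.3269, d = 1/u = 0.7536
Per-period rate: rΔt = 0.03·0.5 = 0.015, so R = e^0.015 = 1.0151
Risk-neutral probability p = (e^0.015 − 0.7536)/(1.3269 − 0.7536) = 0.2615/0.5733 = 0.4561
Terminal stock prices: S_uu = 158.5, S_ud = 90, S_dd = 51.12
Terminal payoffs (S − K): max(88.46, 0) = 88.46, max(20, 0) = 20, max(-18.88, 0) = 0
Node u (S = 119.4): V_u = e^(−0.015)·[0.4561·88.4589 + 0.5439·20.0000] = 50.4628
Node d (S = 67.83): V_d = e^(−0.015)·[0.4561·20.0000 + 0.5439·0.0000] = 8.9866
Node 0 (S = 90): V_0 = e^(−0.015)·[0.4561·50.4628 + 0.5439·8.9866] = 27.4893

£27.49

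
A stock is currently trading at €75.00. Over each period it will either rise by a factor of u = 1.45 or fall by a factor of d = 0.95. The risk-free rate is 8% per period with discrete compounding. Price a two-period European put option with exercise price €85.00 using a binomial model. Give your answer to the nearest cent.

Risk-neutral probability p = (1 + 0.08 − 0.95)/(1.45 − 0.95) = 0.1300/0.5000 = 0.2600
Terminal stock prices: S_uu = 157.7, S_ud = 103.3, S_dd = 67.69
Terminal payoffs (K − S): max(-72.69, 0) = 0, max(-18.31, 0) = 0, max(17.31, 0) = 17.31
Node u (S = 108.8): V_u = 1/1.08·[0.2600·0.0000 + 0.7400·0.0000] = 0.0000
Node d (S = 71.25): V_d = 1/1.08·[0.2600·0.0000 + 0.7400·17.3125] = 11.8623
Node 0 (S = 75): V_0 = 1/1.08·[0.2600·0.0000 + 0.7400·11.8623] = 8.1279

€8.13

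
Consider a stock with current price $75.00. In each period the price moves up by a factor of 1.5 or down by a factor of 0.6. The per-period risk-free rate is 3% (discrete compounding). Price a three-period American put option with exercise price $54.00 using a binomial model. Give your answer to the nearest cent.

$10.16

Risk-neutral probability p = (1 + 0.03 − 0.6)/(1.5 − 0.6) = 0.4300/0.9000 = 0.4778
Terminal stock prices: S_uuu = 253.1, S_uud = 101.2, S_udd = 40.5, S_ddd = 16.2
Terminal payoffs (K − S): max(-199.1, 0) = 0, max(-47.25, 0) = 0, max(13.5, 0) = 13.5, max(37.8, 0) = 37.8
Node uu (S = 168.8): continuation = 1/1.03·[0.4778·0.0000 + 0.5222·0.0000] = 0.0000; exercise value = 0.0000 ≤ continuation, so V_uu = 0.0000
Node ud (S = 67.5): continuation = 1/1.03·[0.4778·0.0000 + 0.5222·13.5000] = 6.8447; exercise value = 0.0000 ≤ continuation, so V_ud = 6.8447
Node dd (S = 27): continuation = 1/1.03·[0.4778·13.5000 + 0.5222·37.8000] = 25.4272; exercise value = 27.0000 > continuation, so V_dd = 27.0000 (exercise)
Node u (S = 112.5): continuation = 1/1.03·[0.4778·0.0000 + 0.5222·6.8447] = 3.4703; exercise value = 0.0000 ≤ continuation, so V_u = 3.4703
Node d (S = 45): continuation = 1/1.03·[0.4778·6.8447 + 0.5222·27.0000] = 16.8643; exercise value = 9.0000 ≤ continuation, so V_d = 16.8643
Node 0 (S = 75): continuation = 1/1.03·[0.4778·3.4703 + 0.5222·16.8643] = 10.1602; exercise value = 0.0000 ≤ continuation, so V_0 = 10.1602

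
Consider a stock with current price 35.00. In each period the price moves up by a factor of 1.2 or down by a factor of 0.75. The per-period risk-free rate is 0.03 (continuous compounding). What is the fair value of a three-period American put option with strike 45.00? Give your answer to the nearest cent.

10.80

Risk-neutral probability p = (e^0.03 − 0.75)/(1.2 − 0.75) = 0.2805/0.4500 = 0.6232
Terminal stock prices: S_uuu = 60.48, S_uud = 37.8, S_udd = 23.62, S_ddd = 14.77
Terminal payoffs (K − S): max(-15.48, 0) = 0, max(7.2, 0) = 7.2, max(21.38, 0) = 21.38, max(30.23, 0) = 30.23
Node uu (S = 50.4): continuation = e^(−0.03)·[0.6232·0.0000 + 0.3768·7.2000] = 2.6326; exercise value = 0.0000 ≤ continuation, so V_uu = 2.6326
Node ud (S = 31.5): continuation = e^(−0.03)·[0.6232·7.2000 + 0.3768·21.3750] = 12.1700; exercise value = 13.5000 > continuation, so V_ud = 13.5000 (exercise)
Node dd (S = 19.69): continuation = e^(−0.03)·[0.6232·21.3750 + 0.3768·30.2344] = 23.9825; exercise value = 25.3125 > continuation, so V_dd = 25.3125 (exercise)
Node u (S = 42): continuation = e^(−0.03)·[0.6232·2.6326 + 0.3768·13.5000] = 6.5282; exercise value = 3.0000 ≤ continuation, so V_u = 6.5282
Node d (S = 26.25): continuation = e^(−0.03)·[0.6232·13.5000 + 0.3768·25.3125] = 17.4200; exercise value = 18.7500 > continuation, so V_d = 18.7500 (exercise)
Node 0 (S = 35): continuation = e^(−0.03)·[0.6232·6.5282 + 0.3768·18.7500] = 10.8040; exercise value = 10.0000 ≤ continuation, so V_0 = 10.8040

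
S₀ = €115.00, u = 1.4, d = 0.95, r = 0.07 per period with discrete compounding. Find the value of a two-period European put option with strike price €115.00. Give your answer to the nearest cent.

€5.27

Risk-neutral probability p = (1 + 0.07 − 0.95)/(1.4 − 0.95) = 0.1200/0.4500 = 0.2667
Terminal stock prices: S_uu = 225.4, S_ud = 152.9, S_dd = 103.8
Terminal payoffs (K − S): max(-110.4, 0) = 0, max(-37.95, 0) = 0, max(11.21, 0) = 11.21
Node u (S = 161): V_u = 1/1.07·[0.2667·0.0000 + 0.7333·0.0000] = 0.0000
Node d (S = 109.2): V_d = 1/1.07·[0.2667·0.0000 + 0.7333·11.2125] = 7.6846
Node 0 (S = 115): V_0 = 1/1.07·[0.2667·0.0000 + 0.7333·7.6846] = 5.2667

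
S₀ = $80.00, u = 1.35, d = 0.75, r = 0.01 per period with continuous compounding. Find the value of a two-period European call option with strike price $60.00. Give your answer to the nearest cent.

$25.91

Risk-neutral probability p = (e^0.01 − 0.75)/(1.35 − 0.75) = 0.2601/0.6000 = 0.4334
Terminal stock prices: S_uu = 145.8, S_ud = 81, S_dd = 45
Terminal payoffs (S − K): max(85.8, 0) = 85.8, max(21, 0) = 21, max(-15, 0) = 0
Node u (S = 108): V_u = e^(−0.01)·[0.4334·85.8000 + 0.5666·21.0000] = 48.5970
Node d (S = 60): V_d = e^(−0.01)·[0.4334·21.0000 + 0.5666·0.0000] = 9.0112
Node 0 (S = 80): V_0 = e^(−0.01)·[0.4334·48.5970 + 0.5666·9.0112] = 25.9080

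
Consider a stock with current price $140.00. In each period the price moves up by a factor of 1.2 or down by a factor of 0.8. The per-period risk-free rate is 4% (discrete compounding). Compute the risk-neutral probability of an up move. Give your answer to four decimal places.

p = 0.6000

Risk-neutral probability p = (1 + 0.04 − 0.8)/(1.2 − 0.8) = 0.2400/0.4000 = 0.6000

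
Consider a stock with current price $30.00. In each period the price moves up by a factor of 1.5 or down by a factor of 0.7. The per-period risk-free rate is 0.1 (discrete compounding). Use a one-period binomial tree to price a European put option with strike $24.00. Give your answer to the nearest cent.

Risk-neutral probability p = (1 + 0.1 − 0.7)/(1.5 − 0.7) = 0.4000/0.8000 = 0.5000
Terminal stock prices: S_u = 45, S_d = 21
Terminal payoffs (K − S): max(-21, 0) = 0, max(3, 0) = 3
Node 0 (S = 30): V_0 = 1/1.1·[0.5000·0.0000 + 0.5000·3.0000] = 1.3636

$1.36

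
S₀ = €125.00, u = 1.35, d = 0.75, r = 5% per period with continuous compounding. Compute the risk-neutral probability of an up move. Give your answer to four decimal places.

p = 0.5021

Risk-neutral probability p = (e^0.05 − 0.75)/(1.35 − 0.75) = 0.3013/0.6000 = 0.5021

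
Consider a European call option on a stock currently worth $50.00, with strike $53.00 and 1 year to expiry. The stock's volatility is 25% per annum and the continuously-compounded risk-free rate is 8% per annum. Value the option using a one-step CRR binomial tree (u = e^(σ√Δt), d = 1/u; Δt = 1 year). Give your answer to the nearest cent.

CRR parameters: u = e^(σ√Δt) = e^(0.25·√1) = 1.2840, d = 1/u = 0.7788
Per-period rate: rΔt = 0.08·1 = 0.08, so R = e^0.08 = 1.0833
Risk-neutral probability p = (e^0.08 − 0.7788)/(1.2840 − 0.7788) = 0.3045/0.5052 = 0.6027
Terminal stock prices: S_u = 64.2, S_d = 38.94
Terminal payoffs (S − K): max(11.2, 0) = 11.2, max(-14.06, 0) = 0
Node 0 (S = 50): V_0 = e^(−0.08)·[0.6027·11.2013 + 0.3973·0.0000] = 6.2317

$6.23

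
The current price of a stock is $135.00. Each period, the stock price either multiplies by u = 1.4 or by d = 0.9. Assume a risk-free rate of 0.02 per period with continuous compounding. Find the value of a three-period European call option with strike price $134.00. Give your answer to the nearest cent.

Risk-neutral probability p = (e^0.02 − 0.9)/(1.4 − 0.9) = 0.1202/0.5000 = 0.2404
Terminal stock prices: S_uuu = 370.4, S_uud = 238.1, S_udd = 153.1, S_ddd = 98.42
Terminal payoffs (S − K): max(236.4, 0) = 236.4, max(104.1, 0) = 104.1, max(19.09, 0) = 19.09, max(-35.58, 0) = 0
Node uu (S = 264.6): V_uu = e^(−0.02)·[0.2404·236.4400 + 0.7596·104.1400] = 133.2534
Node ud (S = 170.1): V_ud = e^(−0.02)·[0.2404·104.1400 + 0.7596·19.0900] = 38.7534
Node dd (S = 109.4): V_dd = e^(−0.02)·[0.2404·19.0900 + 0.7596·0.0000] = 4.4984
Node u (S = 189): V_u = e^(−0.02)·[0.2404·133.2534 + 0.7596·38.7534] = 60.2542
Node d (S = 121.5): V_d = e^(−0.02)·[0.2404·38.7534 + 0.7596·4.4984] = 12.4813
Node 0 (S = 135): V_0 = e^(−0.02)·[0.2404·60.2542 + 0.7596·12.4813] = 23.4914

$23.49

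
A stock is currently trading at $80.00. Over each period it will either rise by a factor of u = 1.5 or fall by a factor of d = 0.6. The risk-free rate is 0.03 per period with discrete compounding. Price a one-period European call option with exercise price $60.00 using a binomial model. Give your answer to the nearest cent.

Risk-neutral probability p = (1 + 0.03 − 0.6)/(1.5 − 0.6) = 0.4300/0.9000 = 0.4778
Terminal stock prices: S_u = 120, S_d = 48
Terminal payoffs (S − K): max(60, 0) = 60, max(-12, 0) = 0
Node 0 (S = 80): V_0 = 1/1.03·[0.4778·60.0000 + 0.5222·0.0000] = 27.8317

$27.83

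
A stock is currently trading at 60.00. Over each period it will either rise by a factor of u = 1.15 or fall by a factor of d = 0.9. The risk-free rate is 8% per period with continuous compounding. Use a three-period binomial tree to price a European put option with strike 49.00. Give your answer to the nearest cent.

0.08

Risk-neutral probability p = (e^0.08 − 0.9)/(1.15 − 0.9) = 0.1833/0.2500 = 0.7331
Terminal stock prices: S_uuu = 91.25, S_uud = 71.41, S_udd = 55.89, S_ddd = 43.74
Terminal payoffs (K − S): max(-42.25, 0) = 0, max(-22.41, 0) = 0, max(-6.89, 0) = 0, max(5.26, 0) = 5.26
Node uu (S = 79.35): V_uu = e^(−0.08)·[0.7331·0.0000 + 0.2669·0.0000] = 0.0000
Node ud (S = 62.1): V_ud = e^(−0.08)·[0.7331·0.0000 + 0.2669·0.0000] = 0.0000
Node dd (S = 48.6): V_dd = e^(−0.08)·[0.7331·0.0000 + 0.2669·5.2600] = 1.2957
Node u (S = 69): V_u = e^(−0.08)·[0.7331·0.0000 + 0.2669·0.0000] = 0.0000
Node d (S = 54): V_d = e^(−0.08)·[0.7331·0.0000 + 0.2669·1.2957] = 0.3192
Node 0 (S = 60): V_0 = e^(−0.08)·[0.7331·0.0000 + 0.2669·0.3192] = 0.0786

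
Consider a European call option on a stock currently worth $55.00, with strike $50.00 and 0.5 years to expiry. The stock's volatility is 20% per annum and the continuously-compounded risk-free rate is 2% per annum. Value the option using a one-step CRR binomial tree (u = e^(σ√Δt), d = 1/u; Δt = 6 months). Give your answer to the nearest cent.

CRR parameters: u = e^(σ√Δt) = e^(0.2·√0.5) = 1.1519, d = 1/u = 0.8681
Per-period rate: rΔt = 0.02·0.5 = 0.01, so R = e^0.01 = 1.0101
Risk-neutral probability p = (e^0.01 − 0.8681)/(1.1519 − 0.8681) = 0.1419/0.2838 = 0.5001
Terminal stock prices: S_u = 63.36, S_d = 47.75
Terminal payoffs (S − K): max(13.36, 0) = 13.36, max(-2.253, 0) = 0
Node 0 (S = 55): V_0 = e^(−0.01)·[0.5001·13.3550 + 0.4999·0.0000] = 6.6126

$6.61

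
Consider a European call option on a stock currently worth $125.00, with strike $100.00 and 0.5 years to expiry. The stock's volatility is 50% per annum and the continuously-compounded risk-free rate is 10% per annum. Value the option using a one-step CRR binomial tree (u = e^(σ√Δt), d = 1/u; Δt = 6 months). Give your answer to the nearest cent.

CRR parameters: u = e^(σ√Δt) = e^(0.5·√0.5) = 1.4241, d = 1/u = 0.7022
Per-period rate: rΔt = 0.1·0.5 = 0.05, so R = e^0.05 = 1.0513
Risk-neutral probability p = (e^0.05 − 0.7022)/(1.4241 − 0.7022) = 0.3491/0.7219 = 0.4835
Terminal stock prices: S_u = 178, S_d = 87.77
Terminal payoffs (S − K): max(78.01, 0) = 78.01, max(-12.23, 0) = 0
Node 0 (S = 125): V_0 = e^(−0.05)·[0.4835·78.0149 + 0.5165·0.0000] = 35.8836

$35.88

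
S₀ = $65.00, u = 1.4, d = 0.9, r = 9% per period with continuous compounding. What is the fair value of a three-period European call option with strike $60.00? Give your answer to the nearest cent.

$21.40

Risk-neutral probability p = (e^0.09 − 0.9)/(1.4 − 0.9) = 0.1942/0.5000 = 0.3883
Terminal stock prices: S_uuu = 178.4, S_uud = 114.7, S_udd = 73.71, S_ddd = 47.39
Terminal payoffs (S − K): max(118.4, 0) = 118.4, max(54.66, 0) = 54.66, max(13.71, 0) = 13.71, max(-12.61, 0) = 0
Node uu (S = 127.4): V_uu = e^(−0.09)·[0.3883·118.3600 + 0.6117·54.6600] = 72.5641
Node ud (S = 81.9): V_ud = e^(−0.09)·[0.3883·54.6600 + 0.6117·13.7100] = 27.0641
Node dd (S = 52.65): V_dd = e^(−0.09)·[0.3883·13.7100 + 0.6117·0.0000] = 4.8660
Node u (S = 91): V_u = e^(−0.09)·[0.3883·72.5641 + 0.6117·27.0641] = 40.8838
Node d (S = 58.5): V_d = e^(−0.09)·[0.3883·27.0641 + 0.6117·4.8660] = 12.3258
Node 0 (S = 65): V_0 = e^(−0.09)·[0.3883·40.8838 + 0.6117·12.3258] = 21.4009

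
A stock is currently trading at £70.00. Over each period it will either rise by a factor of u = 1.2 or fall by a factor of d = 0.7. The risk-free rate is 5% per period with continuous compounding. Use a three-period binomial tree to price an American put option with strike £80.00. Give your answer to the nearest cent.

£13.97

Risk-neutral probability p = (e^0.05 − 0.7)/(1.2 − 0.7) = 0.3513/0.5000 = 0.7025
Terminal stock prices: S_uuu = 121, S_uud = 70.56, S_udd = 41.16, S_ddd = 24.01
Terminal payoffs (K − S): max(-40.96, 0) = 0, max(9.44, 0) = 9.44, max(38.84, 0) = 38.84, max(55.99, 0) = 55.99
Node uu (S = 100.8): continuation = e^(−0.05)·[0.7025·0.0000 + 0.2975·9.4400] = 2.6711; exercise value = 0.0000 ≤ continuation, so V_uu = 2.6711
Node ud (S = 58.8): continuation = e^(−0.05)·[0.7025·9.4400 + 0.2975·38.8400] = 17.2984; exercise value = 21.2000 > continuation, so V_ud = 21.2000 (exercise)
Node dd (S = 34.3): continuation = e^(−0.05)·[0.7025·38.8400 + 0.2975·55.9900] = 41.7984; exercise value = 45.7000 > continuation, so V_dd = 45.7000 (exercise)
Node u (S = 84): continuation = e^(−0.05)·[0.7025·2.6711 + 0.2975·21.2000] = 7.7836; exercise value = 0.0000 ≤ continuation, so V_u = 7.7836
Node d (S = 49): continuation = e^(−0.05)·[0.7025·21.2000 + 0.2975·45.7000] = 27.0984; exercise value = 31.0000 > continuation, so V_d = 31.0000 (exercise)
Node 0 (S = 70): continuation = e^(−0.05)·[0.7025·7.7836 + 0.2975·31.0000] = 13.9731; exercise value = 10.0000 ≤ continuation, so V_0 = 13.9731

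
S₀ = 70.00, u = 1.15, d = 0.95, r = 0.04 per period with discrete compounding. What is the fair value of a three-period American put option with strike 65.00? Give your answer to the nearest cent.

0.74

Risk-neutral probability p = (1 + 0.04 − 0.95)/(1.15 − 0.95) = 0.0900/0.2000 = 0.4500
Terminal stock prices: S_uuu = 106.5, S_uud = 87.95, S_udd = 72.65, S_ddd = 60.02
Terminal payoffs (K − S): max(-41.46, 0) = 0, max(-22.95, 0) = 0, max(-7.651, 0) = 0, max(4.984, 0) = 4.984
Node uu (S = 92.57): continuation = 1/1.04·[0.4500·0.0000 + 0.5500·0.0000] = 0.0000; exercise value = 0.0000 ≤ continuation, so V_uu = 0.0000
Node ud (S = 76.47): continuation = 1/1.04·[0.4500·0.0000 + 0.5500·0.0000] = 0.0000; exercise value = 0.0000 ≤ continuation, so V_ud = 0.0000
Node dd (S = 63.17): continuation = 1/1.04·[0.4500·0.0000 + 0.5500·4.9838] = 2.6356; exercise value = 1.8250 ≤ continuation, so V_dd = 2.6356
Node u (S = 80.5): continuation = 1/1.04·[0.4500·0.0000 + 0.5500·0.0000] = 0.0000; exercise value = 0.0000 ≤ continuation, so V_u = 0.0000
Node d (S = 66.5): continuation = 1/1.04·[0.4500·0.0000 + 0.5500·2.6356] = 1.3938; exercise value = 0.0000 ≤ continuation, so V_d = 1.3938
Node 0 (S = 70): continuation = 1/1.04·[0.4500·0.0000 + 0.5500·1.3938] = 0.7371; exercise value = 0.0000 ≤ continuation, so V_0 = 0.7371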